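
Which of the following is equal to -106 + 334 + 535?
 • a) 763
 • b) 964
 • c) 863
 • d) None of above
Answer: a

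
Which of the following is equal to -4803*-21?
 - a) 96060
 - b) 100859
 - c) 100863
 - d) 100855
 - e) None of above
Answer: c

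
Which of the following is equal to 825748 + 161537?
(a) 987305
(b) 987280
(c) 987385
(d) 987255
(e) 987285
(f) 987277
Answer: e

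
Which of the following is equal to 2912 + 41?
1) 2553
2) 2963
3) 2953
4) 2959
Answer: 3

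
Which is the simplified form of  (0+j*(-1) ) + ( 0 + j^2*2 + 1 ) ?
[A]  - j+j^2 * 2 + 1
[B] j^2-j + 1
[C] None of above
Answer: A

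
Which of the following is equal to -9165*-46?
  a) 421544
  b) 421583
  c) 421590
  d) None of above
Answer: c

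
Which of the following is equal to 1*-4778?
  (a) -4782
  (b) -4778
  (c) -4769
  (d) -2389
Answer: b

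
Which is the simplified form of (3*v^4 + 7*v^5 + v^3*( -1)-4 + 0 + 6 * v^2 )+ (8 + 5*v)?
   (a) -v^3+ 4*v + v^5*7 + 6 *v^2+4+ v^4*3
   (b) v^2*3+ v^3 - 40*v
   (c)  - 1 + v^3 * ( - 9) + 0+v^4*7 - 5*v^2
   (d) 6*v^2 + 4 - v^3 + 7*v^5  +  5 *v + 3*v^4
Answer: d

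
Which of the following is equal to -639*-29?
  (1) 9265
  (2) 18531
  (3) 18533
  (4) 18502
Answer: 2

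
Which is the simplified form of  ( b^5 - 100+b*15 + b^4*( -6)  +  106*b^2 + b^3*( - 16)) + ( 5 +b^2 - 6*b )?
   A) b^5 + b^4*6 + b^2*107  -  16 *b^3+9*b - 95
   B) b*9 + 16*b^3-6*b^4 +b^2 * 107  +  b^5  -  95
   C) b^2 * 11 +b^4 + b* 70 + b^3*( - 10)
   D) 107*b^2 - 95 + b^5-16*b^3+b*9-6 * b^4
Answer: D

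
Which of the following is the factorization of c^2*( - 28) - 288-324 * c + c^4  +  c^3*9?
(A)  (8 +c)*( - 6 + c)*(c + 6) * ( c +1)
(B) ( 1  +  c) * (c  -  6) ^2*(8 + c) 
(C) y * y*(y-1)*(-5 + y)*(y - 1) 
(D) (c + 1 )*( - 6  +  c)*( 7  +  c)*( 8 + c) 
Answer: A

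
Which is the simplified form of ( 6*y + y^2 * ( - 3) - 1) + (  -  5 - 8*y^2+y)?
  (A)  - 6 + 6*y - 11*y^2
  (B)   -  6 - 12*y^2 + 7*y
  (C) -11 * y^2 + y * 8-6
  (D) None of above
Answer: D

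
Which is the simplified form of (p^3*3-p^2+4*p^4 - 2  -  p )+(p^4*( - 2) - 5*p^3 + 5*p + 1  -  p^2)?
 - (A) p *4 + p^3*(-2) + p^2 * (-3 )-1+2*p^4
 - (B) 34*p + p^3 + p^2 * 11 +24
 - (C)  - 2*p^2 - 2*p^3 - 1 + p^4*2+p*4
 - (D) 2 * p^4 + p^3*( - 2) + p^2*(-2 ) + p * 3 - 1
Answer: C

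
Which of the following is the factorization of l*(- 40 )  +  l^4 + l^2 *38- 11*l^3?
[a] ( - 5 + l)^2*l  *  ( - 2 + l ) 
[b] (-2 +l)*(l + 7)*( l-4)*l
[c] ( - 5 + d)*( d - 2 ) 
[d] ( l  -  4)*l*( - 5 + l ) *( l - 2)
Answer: d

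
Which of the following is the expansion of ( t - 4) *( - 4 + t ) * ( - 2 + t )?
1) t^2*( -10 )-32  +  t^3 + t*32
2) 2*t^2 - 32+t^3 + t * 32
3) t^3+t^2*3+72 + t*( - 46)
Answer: 1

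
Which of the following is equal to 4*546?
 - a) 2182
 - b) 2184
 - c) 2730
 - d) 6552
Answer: b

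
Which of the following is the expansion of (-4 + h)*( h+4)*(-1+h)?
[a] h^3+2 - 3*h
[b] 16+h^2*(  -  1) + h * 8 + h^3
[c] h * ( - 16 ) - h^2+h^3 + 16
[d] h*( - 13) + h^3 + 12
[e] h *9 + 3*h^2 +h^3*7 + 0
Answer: c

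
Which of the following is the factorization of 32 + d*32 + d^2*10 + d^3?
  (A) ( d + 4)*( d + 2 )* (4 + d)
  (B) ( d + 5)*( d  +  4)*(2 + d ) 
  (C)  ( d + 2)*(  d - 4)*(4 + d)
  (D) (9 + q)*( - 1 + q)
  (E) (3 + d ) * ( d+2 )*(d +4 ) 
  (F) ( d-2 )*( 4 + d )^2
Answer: A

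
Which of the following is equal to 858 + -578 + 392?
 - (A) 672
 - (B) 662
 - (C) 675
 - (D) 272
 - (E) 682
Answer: A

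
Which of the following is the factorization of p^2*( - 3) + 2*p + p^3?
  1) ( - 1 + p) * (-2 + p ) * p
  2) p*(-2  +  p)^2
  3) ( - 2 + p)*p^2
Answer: 1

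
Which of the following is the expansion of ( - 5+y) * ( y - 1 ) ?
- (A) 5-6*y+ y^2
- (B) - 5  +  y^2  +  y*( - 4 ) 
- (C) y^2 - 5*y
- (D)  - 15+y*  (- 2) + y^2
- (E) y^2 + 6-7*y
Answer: A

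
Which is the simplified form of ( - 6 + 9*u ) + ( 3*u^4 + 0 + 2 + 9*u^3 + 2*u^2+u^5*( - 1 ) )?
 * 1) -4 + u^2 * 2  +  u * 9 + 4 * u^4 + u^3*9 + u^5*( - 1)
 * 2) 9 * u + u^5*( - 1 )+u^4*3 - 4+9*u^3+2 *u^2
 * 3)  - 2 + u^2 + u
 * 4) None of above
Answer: 2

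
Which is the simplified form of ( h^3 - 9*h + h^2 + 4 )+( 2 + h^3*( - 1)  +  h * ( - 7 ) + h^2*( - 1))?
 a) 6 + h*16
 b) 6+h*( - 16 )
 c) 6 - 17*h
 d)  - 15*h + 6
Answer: b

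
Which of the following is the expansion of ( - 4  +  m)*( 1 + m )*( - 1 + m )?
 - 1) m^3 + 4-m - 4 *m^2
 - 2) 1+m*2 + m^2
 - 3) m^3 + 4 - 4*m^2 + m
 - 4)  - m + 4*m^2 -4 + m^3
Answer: 1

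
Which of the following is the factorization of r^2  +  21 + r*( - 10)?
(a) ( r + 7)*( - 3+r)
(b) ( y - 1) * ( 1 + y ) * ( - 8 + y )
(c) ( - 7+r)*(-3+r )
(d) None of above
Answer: c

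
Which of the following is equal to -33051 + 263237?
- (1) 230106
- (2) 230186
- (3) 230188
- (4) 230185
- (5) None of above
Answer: 2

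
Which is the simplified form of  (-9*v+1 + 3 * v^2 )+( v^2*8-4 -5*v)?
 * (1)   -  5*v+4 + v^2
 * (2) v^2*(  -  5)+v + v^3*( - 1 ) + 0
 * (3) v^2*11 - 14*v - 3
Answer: 3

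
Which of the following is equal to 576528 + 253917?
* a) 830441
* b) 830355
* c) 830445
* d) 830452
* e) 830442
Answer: c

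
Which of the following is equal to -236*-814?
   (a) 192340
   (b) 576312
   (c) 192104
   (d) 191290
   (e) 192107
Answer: c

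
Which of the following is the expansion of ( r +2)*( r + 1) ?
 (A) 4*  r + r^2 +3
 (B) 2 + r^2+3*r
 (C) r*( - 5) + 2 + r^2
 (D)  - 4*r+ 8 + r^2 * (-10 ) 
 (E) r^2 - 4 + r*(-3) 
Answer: B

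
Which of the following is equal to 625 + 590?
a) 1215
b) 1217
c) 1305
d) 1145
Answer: a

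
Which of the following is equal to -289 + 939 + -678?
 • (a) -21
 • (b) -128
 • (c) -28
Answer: c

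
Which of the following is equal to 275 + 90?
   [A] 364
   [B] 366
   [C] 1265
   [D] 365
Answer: D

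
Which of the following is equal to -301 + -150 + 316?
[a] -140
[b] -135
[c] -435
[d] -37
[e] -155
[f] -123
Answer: b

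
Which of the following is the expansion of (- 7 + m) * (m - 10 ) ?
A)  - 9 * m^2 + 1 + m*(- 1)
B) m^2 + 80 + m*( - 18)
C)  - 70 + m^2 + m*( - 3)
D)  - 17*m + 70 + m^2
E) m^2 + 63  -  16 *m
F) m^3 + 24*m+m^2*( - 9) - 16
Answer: D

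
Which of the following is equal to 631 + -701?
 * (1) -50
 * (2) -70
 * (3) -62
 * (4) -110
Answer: 2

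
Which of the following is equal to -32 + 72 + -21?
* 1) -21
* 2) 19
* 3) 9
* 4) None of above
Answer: 2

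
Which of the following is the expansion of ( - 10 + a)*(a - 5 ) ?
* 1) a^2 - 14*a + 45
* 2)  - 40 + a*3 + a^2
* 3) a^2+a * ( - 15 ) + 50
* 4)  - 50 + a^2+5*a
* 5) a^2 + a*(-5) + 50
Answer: 3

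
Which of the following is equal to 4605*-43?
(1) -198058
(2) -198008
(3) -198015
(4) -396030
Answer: 3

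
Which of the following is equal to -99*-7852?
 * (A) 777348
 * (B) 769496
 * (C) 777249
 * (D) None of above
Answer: A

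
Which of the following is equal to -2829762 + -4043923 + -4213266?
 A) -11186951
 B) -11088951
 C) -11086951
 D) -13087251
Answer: C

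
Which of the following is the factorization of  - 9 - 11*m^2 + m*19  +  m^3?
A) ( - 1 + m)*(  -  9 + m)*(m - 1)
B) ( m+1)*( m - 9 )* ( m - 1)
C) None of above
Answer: A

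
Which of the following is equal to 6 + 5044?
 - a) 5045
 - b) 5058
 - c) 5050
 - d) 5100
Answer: c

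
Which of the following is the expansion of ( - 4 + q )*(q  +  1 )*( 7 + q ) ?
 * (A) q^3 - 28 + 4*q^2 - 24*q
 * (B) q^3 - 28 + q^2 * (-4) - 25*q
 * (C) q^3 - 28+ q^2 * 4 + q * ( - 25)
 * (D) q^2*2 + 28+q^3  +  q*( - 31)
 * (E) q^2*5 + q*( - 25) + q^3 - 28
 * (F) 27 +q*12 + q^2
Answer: C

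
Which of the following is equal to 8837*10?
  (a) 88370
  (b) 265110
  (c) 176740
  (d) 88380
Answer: a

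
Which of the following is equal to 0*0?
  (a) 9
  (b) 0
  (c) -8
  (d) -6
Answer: b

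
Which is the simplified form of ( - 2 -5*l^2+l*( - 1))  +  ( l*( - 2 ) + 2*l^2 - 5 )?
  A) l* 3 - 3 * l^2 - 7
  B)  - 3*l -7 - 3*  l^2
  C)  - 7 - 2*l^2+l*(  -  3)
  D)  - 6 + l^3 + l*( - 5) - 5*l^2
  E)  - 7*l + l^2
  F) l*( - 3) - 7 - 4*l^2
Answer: B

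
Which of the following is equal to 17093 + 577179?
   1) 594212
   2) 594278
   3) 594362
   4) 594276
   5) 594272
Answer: 5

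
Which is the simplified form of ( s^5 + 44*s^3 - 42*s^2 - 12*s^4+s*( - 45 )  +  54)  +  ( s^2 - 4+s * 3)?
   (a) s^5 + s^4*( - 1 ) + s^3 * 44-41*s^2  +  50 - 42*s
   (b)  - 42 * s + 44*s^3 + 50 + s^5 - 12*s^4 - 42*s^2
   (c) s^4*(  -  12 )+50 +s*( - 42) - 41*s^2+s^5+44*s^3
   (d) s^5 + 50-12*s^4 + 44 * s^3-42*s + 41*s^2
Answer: c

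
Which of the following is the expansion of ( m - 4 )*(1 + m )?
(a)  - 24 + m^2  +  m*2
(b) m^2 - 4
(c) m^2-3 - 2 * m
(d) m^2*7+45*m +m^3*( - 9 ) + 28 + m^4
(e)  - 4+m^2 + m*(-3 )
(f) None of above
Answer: e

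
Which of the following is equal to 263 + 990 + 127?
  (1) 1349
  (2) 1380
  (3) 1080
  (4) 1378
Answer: 2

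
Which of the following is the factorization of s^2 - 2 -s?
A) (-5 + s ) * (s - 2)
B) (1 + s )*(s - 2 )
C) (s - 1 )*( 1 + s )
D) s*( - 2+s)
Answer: B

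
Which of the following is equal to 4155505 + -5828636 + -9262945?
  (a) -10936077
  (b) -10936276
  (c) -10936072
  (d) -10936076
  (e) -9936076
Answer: d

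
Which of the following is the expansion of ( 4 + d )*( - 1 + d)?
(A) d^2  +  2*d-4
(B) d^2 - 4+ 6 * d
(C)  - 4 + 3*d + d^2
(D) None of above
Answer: C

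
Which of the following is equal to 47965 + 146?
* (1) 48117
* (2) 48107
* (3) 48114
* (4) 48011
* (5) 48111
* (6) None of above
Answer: 5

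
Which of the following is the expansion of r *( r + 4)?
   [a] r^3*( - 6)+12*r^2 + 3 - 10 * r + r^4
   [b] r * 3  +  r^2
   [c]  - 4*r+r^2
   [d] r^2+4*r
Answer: d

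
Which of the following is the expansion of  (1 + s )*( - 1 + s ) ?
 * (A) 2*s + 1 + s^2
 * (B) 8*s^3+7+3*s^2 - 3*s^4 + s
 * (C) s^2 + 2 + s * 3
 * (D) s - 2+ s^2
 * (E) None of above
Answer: E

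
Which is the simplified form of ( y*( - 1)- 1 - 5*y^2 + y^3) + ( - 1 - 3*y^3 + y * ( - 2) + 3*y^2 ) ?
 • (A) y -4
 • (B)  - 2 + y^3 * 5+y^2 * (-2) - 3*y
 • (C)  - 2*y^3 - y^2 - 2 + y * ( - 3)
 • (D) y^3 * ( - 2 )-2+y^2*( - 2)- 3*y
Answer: D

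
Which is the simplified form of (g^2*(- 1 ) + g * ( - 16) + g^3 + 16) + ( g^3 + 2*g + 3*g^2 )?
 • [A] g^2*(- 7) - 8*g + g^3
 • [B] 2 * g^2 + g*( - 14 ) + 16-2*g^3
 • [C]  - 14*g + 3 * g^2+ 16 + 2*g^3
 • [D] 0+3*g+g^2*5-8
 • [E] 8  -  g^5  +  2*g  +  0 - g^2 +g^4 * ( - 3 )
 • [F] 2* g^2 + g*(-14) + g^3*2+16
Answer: F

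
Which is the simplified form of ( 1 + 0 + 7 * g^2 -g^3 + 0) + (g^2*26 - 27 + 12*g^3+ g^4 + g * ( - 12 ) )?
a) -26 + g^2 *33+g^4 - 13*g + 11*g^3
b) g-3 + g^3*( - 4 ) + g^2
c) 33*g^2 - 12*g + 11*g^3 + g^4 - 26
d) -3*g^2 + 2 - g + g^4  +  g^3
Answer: c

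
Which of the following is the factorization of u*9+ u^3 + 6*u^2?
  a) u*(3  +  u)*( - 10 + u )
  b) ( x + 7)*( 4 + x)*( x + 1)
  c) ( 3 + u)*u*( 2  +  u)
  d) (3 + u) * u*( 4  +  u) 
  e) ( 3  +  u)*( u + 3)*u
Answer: e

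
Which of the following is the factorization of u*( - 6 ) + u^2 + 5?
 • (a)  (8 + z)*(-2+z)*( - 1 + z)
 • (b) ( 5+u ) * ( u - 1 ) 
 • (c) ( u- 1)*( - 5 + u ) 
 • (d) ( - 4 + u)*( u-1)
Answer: c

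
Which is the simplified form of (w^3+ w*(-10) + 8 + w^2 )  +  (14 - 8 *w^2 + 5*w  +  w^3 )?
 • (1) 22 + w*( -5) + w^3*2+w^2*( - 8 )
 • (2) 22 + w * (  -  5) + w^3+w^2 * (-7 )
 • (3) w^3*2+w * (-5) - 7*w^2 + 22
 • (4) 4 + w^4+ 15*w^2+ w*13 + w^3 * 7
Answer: 3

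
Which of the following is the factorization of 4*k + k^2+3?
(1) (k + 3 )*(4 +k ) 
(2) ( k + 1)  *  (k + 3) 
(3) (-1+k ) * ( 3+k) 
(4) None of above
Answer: 2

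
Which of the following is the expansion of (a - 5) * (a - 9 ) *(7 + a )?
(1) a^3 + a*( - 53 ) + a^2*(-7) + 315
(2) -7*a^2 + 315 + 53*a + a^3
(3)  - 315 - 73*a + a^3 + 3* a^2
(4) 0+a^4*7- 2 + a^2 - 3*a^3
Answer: 1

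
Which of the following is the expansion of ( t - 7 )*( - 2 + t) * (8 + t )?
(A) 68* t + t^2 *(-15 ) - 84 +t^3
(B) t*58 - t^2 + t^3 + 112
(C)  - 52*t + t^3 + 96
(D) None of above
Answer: D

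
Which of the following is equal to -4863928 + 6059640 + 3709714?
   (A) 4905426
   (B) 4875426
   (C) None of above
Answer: A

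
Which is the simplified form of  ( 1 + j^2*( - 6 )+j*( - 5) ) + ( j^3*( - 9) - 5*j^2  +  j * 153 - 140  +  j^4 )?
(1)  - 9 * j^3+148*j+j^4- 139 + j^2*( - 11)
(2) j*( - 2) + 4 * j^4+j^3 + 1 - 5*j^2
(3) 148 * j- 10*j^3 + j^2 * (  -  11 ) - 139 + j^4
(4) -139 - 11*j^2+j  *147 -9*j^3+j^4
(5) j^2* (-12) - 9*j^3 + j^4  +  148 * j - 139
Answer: 1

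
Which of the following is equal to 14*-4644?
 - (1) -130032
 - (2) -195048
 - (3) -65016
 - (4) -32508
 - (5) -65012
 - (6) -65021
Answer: 3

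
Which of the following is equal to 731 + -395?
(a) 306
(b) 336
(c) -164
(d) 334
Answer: b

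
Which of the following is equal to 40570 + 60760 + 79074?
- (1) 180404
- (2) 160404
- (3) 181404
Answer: 1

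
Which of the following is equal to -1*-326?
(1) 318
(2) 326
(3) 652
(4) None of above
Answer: 2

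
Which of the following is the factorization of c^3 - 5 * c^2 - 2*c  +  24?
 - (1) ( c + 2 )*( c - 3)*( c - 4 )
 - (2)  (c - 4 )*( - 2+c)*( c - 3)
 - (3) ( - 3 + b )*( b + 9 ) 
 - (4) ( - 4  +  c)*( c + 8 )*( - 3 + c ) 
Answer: 1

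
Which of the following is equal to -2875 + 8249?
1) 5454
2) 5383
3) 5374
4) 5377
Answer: 3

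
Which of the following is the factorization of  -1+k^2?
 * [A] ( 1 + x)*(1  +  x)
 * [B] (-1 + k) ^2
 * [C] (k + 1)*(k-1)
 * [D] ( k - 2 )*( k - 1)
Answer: C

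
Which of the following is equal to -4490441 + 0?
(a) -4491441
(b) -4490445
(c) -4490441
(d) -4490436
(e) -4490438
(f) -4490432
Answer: c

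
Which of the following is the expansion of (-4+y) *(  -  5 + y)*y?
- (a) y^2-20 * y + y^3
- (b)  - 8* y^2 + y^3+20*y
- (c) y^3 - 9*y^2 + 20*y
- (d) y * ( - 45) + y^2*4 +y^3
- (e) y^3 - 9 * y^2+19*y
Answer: c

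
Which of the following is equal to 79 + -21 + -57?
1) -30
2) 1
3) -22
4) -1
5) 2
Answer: 2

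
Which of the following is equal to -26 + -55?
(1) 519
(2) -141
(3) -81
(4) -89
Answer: 3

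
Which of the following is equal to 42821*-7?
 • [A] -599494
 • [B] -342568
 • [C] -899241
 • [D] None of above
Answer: D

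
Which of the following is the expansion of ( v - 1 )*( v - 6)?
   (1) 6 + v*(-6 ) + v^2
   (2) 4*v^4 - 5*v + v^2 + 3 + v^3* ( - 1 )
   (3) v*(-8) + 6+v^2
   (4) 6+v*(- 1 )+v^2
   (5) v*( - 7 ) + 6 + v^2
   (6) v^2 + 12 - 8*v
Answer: 5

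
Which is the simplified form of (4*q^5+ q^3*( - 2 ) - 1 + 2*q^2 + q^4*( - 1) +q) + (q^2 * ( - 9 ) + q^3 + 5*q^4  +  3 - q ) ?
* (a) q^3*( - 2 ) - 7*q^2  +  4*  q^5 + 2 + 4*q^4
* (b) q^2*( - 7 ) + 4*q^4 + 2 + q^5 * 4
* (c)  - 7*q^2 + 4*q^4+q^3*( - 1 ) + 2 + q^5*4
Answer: c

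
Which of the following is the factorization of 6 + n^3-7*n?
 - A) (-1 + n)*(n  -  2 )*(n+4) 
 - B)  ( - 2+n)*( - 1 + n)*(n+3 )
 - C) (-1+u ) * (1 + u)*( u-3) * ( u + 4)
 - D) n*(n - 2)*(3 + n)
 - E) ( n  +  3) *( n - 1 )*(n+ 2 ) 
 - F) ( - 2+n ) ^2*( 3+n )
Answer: B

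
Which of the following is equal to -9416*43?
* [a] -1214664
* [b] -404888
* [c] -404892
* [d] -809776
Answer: b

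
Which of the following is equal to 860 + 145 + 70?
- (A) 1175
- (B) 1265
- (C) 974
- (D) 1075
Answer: D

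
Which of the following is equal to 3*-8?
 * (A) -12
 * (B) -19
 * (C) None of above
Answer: C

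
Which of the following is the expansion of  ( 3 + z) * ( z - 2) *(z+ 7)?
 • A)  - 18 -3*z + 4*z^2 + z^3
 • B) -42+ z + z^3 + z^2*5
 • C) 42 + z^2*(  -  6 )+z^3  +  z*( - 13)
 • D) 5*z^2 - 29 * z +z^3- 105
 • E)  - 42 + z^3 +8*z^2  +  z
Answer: E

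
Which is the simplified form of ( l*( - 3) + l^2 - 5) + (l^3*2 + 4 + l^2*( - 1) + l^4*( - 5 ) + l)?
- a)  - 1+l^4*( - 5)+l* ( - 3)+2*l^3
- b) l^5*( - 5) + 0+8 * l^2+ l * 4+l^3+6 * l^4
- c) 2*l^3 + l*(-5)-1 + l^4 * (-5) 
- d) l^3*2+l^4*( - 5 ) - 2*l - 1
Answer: d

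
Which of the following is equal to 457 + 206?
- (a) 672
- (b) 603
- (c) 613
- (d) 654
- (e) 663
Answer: e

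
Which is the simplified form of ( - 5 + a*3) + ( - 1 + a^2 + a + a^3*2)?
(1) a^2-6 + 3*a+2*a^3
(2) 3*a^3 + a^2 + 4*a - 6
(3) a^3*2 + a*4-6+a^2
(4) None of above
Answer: 3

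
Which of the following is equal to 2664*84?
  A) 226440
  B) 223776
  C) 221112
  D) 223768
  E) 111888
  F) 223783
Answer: B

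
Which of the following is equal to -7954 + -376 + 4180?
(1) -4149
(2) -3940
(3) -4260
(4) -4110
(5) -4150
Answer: 5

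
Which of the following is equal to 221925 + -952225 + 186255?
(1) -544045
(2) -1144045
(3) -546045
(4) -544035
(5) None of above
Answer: 1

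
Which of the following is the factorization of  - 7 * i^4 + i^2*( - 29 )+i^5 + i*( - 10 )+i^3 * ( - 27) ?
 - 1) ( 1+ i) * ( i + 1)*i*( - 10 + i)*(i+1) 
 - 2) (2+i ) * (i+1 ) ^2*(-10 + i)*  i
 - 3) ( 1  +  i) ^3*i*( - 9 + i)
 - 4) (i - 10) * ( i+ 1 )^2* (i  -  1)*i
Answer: 1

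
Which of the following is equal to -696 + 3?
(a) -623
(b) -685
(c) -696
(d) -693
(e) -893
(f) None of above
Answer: d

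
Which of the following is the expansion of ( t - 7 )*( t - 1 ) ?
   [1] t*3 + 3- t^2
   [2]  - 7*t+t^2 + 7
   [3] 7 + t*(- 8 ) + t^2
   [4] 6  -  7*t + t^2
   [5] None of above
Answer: 3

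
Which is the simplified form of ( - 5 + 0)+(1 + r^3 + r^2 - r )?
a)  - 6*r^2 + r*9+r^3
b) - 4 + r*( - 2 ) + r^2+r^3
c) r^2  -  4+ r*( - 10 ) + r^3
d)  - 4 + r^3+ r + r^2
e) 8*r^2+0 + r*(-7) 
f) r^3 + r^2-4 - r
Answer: f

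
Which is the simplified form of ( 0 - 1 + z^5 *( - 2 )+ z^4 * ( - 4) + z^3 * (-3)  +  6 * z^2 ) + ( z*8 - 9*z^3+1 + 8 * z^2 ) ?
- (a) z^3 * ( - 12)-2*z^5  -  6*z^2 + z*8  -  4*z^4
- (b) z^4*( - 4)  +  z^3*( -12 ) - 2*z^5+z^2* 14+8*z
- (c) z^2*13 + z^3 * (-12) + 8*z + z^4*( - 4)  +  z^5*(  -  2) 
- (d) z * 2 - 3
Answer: b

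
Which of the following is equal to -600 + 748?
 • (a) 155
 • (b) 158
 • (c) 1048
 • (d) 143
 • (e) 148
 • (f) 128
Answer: e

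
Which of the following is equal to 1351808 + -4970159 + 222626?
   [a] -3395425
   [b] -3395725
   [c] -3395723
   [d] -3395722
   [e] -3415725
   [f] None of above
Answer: b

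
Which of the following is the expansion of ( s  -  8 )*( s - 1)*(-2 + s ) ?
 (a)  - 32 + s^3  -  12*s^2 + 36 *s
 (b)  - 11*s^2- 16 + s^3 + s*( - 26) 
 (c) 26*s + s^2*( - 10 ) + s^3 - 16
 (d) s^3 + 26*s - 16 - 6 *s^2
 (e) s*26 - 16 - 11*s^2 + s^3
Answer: e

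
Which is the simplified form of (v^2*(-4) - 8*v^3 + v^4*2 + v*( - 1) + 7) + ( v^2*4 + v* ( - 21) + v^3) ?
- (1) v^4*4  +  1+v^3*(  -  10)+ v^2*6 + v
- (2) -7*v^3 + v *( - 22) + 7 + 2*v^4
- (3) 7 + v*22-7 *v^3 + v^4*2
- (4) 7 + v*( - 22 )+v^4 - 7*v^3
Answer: 2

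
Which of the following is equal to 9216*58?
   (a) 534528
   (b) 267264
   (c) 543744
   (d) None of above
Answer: a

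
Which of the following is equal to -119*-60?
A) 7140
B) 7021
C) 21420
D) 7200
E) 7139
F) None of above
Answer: A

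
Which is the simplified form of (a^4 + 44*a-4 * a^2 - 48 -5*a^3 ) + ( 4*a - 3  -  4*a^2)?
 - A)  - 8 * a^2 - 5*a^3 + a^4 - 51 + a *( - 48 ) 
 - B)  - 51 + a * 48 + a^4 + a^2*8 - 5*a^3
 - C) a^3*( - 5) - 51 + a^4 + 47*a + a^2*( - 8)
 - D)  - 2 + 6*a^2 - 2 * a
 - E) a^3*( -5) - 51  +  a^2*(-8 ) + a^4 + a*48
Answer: E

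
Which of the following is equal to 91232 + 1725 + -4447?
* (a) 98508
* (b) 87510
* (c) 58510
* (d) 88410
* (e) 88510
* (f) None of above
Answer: e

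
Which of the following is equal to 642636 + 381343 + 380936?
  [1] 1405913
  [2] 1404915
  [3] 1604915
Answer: 2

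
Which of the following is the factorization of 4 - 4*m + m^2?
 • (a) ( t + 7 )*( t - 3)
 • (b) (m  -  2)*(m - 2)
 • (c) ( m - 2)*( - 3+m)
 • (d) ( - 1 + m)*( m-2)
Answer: b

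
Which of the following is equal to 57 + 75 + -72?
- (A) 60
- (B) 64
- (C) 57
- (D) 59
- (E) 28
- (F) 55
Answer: A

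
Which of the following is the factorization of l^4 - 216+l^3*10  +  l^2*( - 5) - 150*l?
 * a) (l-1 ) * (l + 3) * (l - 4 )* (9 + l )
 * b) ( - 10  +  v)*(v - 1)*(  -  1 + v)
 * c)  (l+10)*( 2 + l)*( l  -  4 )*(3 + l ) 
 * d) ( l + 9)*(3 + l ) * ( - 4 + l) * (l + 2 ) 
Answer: d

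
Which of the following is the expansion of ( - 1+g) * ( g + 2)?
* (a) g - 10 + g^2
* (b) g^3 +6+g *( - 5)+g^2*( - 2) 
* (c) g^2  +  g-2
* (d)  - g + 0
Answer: c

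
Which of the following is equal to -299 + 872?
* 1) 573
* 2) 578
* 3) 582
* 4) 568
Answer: 1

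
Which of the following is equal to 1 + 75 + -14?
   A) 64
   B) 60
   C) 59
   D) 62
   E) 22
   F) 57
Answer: D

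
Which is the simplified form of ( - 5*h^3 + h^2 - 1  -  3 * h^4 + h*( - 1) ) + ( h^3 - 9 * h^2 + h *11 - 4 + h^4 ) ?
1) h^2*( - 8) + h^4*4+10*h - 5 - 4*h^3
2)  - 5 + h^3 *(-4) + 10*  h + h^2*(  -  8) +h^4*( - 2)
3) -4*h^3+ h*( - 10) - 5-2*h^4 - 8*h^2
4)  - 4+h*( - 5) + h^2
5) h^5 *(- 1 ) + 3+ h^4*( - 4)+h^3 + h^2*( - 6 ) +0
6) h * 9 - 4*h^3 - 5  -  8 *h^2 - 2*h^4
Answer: 2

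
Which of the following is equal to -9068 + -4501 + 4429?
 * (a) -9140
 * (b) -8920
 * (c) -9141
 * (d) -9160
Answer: a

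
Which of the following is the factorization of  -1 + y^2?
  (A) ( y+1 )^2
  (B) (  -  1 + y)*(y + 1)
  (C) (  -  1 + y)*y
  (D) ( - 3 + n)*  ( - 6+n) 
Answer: B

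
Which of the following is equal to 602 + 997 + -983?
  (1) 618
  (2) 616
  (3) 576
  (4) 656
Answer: 2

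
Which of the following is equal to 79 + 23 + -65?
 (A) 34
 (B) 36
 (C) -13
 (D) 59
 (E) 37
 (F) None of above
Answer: E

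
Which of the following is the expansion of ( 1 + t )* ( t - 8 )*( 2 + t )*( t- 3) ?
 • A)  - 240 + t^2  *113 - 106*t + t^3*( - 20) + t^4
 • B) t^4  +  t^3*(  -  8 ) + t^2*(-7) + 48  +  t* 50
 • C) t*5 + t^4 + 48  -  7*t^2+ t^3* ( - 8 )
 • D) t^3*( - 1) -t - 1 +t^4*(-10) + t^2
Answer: B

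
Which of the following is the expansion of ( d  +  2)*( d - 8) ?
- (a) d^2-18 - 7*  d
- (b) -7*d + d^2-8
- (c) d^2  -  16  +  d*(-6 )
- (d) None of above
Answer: c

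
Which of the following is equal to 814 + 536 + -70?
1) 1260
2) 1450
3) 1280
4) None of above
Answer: 3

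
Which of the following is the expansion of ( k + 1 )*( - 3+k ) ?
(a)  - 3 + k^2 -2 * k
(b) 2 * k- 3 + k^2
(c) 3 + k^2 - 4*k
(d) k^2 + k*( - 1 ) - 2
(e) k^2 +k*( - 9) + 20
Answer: a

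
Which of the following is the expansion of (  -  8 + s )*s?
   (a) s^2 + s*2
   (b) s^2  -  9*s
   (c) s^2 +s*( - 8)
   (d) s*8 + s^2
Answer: c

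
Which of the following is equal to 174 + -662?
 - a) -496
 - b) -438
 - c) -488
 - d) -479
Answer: c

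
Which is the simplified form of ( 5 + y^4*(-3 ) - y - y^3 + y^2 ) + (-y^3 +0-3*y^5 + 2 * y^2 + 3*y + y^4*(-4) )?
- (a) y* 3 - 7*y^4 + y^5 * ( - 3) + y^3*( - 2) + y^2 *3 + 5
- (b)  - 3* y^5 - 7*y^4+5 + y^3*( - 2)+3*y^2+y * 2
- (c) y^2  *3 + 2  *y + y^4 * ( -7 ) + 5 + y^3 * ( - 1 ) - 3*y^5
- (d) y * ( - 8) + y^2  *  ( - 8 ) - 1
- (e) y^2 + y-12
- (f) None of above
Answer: b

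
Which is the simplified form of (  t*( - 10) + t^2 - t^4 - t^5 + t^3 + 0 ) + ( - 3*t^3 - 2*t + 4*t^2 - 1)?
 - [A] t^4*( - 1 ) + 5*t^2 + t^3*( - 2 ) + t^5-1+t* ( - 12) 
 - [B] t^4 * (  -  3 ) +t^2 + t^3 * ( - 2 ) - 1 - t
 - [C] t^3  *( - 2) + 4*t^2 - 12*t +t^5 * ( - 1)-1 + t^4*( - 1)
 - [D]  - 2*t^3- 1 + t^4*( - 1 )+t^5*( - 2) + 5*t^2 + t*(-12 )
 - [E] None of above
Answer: E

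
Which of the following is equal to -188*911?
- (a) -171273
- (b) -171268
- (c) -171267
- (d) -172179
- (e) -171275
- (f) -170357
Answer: b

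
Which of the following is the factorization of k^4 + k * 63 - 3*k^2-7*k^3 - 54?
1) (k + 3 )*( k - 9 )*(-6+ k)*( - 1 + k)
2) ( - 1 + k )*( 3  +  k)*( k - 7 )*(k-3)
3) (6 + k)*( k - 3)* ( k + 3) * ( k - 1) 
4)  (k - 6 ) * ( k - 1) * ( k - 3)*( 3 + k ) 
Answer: 4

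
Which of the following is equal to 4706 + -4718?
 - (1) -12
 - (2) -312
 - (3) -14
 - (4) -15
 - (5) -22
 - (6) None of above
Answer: 1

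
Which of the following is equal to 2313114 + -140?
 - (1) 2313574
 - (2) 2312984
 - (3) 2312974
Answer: 3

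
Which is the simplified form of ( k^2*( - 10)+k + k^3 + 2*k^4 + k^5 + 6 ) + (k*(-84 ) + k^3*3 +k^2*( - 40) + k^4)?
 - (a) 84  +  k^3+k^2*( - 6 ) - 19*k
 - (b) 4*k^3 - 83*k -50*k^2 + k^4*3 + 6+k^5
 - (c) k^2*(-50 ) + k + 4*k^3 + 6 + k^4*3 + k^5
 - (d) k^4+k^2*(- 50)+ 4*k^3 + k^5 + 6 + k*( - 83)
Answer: b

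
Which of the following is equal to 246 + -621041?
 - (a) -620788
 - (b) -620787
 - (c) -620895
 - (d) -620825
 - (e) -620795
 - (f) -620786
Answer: e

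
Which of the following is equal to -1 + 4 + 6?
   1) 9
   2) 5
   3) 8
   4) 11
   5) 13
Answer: 1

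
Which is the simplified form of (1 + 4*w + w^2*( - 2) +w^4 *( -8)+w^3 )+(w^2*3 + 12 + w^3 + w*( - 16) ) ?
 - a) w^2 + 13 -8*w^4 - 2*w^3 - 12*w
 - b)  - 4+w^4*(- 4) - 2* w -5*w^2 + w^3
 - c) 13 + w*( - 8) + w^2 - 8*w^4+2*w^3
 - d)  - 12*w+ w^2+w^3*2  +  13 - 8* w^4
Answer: d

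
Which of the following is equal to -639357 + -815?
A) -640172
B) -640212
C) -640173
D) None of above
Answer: A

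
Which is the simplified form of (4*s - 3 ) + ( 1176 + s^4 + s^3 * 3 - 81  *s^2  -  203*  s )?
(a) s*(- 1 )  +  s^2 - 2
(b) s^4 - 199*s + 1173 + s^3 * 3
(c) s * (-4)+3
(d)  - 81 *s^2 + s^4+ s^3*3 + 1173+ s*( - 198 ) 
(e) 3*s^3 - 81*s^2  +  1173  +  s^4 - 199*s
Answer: e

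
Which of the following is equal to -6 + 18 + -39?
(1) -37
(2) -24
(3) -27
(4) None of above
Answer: 3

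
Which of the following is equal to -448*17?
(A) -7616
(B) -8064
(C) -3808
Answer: A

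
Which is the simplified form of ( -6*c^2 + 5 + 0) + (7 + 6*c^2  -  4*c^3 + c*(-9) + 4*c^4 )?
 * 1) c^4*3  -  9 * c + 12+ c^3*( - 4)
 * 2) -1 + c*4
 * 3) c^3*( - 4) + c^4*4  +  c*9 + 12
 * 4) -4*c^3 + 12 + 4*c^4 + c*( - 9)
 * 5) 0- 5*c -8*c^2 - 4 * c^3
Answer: 4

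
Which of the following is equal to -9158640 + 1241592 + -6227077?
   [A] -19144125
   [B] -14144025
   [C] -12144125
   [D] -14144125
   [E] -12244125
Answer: D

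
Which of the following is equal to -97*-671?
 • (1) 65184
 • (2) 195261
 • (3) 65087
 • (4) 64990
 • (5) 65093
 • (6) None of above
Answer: 3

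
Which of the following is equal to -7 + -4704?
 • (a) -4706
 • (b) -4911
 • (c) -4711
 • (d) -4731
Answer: c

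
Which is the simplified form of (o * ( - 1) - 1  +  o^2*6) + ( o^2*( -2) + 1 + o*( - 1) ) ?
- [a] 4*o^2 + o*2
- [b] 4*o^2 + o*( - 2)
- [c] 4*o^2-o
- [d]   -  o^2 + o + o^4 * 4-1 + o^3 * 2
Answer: b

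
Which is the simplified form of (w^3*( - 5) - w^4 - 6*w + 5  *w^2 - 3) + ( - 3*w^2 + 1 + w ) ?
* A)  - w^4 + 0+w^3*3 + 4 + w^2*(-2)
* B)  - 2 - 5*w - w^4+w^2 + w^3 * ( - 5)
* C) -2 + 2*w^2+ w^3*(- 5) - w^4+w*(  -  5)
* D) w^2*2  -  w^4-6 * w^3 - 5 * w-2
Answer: C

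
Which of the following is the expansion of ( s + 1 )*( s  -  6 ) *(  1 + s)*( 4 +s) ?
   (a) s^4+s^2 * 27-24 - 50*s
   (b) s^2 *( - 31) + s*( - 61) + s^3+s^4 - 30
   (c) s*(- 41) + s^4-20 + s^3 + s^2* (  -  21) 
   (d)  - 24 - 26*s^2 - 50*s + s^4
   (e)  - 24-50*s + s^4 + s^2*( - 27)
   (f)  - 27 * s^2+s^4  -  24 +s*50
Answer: e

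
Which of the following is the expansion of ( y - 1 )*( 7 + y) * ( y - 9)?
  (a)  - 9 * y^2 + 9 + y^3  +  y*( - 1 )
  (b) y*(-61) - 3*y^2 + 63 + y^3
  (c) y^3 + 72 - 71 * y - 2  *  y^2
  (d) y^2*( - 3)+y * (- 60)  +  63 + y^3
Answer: b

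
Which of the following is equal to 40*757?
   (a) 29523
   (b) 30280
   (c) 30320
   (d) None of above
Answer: b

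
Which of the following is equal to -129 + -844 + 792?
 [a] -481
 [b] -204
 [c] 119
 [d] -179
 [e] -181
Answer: e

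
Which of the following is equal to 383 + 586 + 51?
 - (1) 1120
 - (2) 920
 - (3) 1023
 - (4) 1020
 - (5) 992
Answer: 4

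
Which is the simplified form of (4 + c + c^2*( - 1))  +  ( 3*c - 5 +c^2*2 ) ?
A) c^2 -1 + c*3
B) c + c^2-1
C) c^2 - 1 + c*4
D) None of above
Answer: C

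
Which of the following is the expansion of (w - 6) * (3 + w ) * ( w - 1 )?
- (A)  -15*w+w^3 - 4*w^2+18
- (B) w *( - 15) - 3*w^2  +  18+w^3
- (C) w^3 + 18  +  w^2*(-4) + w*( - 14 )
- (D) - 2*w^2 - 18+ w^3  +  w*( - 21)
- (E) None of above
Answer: A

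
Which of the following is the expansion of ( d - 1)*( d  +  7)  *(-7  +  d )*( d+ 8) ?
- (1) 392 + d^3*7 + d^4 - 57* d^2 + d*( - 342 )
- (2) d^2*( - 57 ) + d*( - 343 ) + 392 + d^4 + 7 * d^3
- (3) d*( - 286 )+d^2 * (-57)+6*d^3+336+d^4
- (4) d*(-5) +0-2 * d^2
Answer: 2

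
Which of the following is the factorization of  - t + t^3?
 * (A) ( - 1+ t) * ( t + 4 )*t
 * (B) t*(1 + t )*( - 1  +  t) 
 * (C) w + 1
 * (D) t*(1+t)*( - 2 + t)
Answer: B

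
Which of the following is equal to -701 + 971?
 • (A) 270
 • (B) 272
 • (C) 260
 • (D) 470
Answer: A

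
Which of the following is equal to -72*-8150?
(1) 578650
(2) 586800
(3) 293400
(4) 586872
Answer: 2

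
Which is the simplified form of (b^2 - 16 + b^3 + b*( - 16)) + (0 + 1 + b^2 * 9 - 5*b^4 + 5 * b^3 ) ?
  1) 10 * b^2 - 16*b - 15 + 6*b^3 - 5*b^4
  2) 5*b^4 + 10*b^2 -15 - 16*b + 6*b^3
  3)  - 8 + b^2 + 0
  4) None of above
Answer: 1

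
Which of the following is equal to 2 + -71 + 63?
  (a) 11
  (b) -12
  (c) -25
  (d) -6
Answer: d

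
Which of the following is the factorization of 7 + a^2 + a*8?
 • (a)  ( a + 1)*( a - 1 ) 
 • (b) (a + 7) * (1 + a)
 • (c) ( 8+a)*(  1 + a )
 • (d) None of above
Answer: b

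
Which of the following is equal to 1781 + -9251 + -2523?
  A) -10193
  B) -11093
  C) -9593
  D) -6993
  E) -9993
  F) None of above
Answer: E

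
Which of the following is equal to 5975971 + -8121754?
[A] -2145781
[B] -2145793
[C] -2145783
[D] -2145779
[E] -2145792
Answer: C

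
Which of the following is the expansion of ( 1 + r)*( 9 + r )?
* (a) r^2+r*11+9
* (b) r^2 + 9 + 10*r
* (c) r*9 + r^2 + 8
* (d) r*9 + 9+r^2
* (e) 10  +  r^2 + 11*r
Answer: b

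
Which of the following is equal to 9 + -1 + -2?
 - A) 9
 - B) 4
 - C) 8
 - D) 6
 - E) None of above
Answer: D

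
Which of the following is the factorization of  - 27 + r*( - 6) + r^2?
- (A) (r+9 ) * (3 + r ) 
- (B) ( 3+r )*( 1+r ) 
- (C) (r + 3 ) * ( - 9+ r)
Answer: C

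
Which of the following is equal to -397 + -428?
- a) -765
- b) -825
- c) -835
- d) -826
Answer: b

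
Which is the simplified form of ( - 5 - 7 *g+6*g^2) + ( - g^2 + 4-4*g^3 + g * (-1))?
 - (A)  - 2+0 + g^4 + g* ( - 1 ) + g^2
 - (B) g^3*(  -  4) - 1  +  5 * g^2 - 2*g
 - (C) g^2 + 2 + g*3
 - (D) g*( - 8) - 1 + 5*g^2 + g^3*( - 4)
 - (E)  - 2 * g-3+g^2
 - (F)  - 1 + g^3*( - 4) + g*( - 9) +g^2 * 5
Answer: D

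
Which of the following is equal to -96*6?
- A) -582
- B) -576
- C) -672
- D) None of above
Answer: B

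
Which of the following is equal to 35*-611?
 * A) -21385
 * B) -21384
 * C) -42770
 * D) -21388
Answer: A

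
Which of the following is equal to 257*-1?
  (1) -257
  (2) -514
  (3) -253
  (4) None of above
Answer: 1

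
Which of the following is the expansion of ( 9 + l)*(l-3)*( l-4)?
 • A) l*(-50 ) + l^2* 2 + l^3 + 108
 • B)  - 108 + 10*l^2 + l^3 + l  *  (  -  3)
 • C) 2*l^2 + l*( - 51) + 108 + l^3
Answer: C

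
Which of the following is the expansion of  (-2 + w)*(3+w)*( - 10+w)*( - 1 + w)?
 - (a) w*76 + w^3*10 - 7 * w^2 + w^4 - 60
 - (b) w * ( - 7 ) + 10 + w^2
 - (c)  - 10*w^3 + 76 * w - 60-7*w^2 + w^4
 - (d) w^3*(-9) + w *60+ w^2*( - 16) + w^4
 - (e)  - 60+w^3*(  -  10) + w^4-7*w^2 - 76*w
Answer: c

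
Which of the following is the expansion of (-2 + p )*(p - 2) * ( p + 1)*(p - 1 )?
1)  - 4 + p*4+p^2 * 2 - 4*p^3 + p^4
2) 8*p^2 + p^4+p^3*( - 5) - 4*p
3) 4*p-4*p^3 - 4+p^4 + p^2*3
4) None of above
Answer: 3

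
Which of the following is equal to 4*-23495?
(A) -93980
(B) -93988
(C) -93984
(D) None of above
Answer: A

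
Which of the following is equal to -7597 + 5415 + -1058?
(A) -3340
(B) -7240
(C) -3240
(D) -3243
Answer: C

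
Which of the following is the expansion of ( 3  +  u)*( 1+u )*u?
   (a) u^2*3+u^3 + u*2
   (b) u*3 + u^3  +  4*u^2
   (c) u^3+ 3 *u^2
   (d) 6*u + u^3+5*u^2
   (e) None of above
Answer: b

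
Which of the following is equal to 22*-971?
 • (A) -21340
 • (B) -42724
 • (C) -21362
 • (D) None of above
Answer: C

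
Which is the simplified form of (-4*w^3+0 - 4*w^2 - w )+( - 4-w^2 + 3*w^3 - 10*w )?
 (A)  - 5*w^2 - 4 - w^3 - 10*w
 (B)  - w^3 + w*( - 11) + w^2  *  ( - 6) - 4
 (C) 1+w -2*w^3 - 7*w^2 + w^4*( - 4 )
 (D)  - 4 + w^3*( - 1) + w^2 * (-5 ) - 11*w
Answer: D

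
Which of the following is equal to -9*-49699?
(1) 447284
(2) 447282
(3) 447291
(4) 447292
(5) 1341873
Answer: 3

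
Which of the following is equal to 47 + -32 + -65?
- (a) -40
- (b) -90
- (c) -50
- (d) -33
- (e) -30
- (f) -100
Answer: c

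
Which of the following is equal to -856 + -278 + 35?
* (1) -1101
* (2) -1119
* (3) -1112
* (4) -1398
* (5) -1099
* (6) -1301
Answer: 5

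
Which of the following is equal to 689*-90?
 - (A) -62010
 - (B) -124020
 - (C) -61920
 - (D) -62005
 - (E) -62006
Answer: A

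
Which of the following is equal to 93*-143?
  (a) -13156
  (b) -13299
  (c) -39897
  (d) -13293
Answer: b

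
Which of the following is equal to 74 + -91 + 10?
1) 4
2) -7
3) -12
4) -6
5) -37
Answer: 2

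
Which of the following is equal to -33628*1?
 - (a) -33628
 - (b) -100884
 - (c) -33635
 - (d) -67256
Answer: a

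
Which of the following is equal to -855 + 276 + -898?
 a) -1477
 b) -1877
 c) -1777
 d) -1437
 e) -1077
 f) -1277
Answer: a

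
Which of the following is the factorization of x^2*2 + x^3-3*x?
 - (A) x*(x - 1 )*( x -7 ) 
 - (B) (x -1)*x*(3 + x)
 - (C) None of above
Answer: B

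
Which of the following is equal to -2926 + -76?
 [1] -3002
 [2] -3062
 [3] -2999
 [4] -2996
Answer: 1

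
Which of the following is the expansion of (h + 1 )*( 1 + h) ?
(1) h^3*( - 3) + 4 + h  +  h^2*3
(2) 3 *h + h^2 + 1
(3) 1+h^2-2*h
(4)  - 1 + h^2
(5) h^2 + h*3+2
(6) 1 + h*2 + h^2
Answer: 6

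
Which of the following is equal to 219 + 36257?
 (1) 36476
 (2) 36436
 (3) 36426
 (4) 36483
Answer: 1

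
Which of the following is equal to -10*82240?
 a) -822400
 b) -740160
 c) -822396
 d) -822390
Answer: a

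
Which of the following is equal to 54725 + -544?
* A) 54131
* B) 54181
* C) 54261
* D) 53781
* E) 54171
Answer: B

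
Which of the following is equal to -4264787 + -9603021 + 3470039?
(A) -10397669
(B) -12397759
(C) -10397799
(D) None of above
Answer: D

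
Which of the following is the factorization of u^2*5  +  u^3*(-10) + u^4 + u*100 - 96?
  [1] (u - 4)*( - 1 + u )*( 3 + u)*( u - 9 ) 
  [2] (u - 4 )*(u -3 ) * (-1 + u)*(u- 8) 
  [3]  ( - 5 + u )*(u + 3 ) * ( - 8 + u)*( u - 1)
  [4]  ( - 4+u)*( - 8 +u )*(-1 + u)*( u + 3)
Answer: 4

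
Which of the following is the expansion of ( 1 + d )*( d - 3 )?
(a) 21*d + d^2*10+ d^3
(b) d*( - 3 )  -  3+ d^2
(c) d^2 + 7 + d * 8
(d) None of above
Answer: d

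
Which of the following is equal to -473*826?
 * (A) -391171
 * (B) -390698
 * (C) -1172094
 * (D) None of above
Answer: B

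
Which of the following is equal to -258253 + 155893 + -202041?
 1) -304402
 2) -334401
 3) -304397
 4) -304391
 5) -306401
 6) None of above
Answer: 6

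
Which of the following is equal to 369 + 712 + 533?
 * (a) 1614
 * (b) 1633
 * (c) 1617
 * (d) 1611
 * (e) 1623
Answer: a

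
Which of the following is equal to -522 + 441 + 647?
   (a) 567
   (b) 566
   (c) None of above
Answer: b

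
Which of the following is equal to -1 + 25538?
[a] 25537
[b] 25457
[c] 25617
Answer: a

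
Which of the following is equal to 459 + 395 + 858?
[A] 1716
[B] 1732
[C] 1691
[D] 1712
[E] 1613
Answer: D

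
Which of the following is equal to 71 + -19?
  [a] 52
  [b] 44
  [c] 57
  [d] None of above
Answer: a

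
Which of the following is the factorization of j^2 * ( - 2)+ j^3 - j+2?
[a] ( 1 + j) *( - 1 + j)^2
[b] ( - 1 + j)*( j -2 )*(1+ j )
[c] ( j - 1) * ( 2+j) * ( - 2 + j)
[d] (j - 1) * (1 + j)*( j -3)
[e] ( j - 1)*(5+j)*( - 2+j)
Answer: b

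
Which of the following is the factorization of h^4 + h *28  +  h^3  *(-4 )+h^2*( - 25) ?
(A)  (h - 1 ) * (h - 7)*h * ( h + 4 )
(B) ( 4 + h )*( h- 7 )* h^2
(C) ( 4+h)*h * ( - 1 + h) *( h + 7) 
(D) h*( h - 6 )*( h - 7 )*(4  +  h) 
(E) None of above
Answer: A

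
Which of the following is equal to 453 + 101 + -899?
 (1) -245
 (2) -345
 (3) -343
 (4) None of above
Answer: 2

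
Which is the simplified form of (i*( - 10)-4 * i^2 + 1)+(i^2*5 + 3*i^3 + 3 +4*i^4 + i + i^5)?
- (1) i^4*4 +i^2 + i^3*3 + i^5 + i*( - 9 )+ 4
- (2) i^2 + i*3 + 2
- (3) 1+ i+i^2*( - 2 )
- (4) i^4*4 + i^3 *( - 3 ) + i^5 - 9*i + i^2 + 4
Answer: 1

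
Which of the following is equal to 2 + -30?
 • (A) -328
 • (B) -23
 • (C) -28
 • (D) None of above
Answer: C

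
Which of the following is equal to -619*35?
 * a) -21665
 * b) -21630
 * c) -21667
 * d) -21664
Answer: a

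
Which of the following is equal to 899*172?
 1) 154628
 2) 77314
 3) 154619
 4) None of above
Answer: 1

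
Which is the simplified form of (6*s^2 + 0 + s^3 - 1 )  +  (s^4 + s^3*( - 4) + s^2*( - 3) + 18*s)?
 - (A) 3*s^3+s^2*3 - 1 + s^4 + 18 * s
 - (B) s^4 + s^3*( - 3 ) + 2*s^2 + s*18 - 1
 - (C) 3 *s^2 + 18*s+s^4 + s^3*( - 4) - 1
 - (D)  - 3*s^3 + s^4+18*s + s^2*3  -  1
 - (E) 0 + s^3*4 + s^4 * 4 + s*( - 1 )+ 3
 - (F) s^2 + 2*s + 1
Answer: D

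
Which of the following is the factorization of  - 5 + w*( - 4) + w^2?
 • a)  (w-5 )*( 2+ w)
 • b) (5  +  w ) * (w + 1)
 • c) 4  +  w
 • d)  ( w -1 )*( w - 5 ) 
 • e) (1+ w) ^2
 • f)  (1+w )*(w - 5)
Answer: f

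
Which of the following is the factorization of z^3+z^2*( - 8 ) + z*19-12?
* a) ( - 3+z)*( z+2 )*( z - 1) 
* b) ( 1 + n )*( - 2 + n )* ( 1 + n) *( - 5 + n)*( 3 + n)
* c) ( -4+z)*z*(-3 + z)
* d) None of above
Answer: d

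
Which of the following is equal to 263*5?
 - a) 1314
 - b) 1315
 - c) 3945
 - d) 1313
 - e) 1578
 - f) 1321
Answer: b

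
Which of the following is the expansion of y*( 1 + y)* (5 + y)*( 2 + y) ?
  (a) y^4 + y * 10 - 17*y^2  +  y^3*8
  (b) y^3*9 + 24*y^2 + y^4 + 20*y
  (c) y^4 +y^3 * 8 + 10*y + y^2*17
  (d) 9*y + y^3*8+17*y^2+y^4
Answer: c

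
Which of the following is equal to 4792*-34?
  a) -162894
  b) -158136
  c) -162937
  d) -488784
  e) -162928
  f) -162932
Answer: e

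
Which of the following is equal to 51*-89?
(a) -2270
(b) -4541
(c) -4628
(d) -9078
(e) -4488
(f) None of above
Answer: f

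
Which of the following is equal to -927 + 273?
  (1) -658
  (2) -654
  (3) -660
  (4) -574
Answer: 2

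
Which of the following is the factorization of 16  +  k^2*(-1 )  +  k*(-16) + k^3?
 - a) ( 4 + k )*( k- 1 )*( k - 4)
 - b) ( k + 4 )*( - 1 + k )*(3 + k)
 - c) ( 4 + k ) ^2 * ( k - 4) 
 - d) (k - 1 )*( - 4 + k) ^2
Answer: a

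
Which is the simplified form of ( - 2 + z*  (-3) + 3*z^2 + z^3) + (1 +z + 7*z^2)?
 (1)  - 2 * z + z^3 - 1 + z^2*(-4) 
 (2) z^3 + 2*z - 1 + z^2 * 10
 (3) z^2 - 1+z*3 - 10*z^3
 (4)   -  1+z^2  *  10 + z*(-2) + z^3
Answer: 4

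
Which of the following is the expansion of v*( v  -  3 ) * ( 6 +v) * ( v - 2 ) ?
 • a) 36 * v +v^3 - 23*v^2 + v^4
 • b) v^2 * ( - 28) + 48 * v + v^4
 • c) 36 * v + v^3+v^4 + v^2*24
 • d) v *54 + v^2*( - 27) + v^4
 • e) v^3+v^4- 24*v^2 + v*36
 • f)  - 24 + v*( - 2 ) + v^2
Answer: e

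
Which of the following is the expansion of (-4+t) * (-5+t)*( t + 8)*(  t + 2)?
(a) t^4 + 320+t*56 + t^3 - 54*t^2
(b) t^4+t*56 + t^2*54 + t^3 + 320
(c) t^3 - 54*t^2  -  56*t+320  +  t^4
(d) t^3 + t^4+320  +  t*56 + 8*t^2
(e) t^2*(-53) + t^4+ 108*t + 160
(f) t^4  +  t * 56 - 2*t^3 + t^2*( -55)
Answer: a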